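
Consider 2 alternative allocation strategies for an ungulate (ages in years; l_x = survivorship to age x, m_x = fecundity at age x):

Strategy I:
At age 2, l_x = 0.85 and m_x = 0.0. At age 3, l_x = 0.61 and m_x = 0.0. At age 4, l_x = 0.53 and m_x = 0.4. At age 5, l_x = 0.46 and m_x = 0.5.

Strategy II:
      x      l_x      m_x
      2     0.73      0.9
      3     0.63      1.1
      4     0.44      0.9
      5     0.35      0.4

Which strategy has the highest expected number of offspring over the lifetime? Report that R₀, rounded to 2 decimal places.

Strategy I: R₀ = 0.85×0.0 + 0.61×0.0 + 0.53×0.4 + 0.46×0.5 = 0.4420
Strategy II: R₀ = 0.73×0.9 + 0.63×1.1 + 0.44×0.9 + 0.35×0.4 = 1.8860
Highest R₀: strategy II with 1.8860.

1.89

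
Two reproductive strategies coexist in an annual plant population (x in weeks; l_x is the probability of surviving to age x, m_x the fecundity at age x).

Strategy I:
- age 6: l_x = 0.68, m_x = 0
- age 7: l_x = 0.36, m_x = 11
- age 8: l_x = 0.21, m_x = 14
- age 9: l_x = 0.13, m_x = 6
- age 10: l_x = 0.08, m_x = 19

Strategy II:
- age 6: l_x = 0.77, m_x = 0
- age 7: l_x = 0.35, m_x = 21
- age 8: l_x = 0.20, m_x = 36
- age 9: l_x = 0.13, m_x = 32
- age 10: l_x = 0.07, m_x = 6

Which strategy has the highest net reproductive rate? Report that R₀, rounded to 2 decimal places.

Strategy I: R₀ = 0.68×0 + 0.36×11 + 0.21×14 + 0.13×6 + 0.08×19 = 9.2000
Strategy II: R₀ = 0.77×0 + 0.35×21 + 0.20×36 + 0.13×32 + 0.07×6 = 19.1300
Highest R₀: strategy II with 19.1300.

19.13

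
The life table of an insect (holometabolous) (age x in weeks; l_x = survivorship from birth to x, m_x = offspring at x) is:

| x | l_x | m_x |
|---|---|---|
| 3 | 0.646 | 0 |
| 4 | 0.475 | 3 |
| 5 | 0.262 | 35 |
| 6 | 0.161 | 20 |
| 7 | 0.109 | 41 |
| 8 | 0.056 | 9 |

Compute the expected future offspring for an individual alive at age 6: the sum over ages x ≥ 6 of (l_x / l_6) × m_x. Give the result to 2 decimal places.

50.89

l_6 = 0.161. Conditional survival from age 6 to x is l_x / l_6.
  x=6: (0.161/0.161) × 20 = 20.0000
  x=7: (0.109/0.161) × 41 = 27.7578
  x=8: (0.056/0.161) × 9 = 3.1304
Sum = 20.0000 + 27.7578 + 3.1304 = 50.8882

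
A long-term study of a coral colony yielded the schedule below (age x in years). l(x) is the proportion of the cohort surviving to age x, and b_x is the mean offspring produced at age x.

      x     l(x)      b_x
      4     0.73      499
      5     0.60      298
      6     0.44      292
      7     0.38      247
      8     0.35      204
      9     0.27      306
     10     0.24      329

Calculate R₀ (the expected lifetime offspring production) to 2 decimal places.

998.39

R₀ = Σ l(x) b_x:
  age 4: 0.73 × 499 = 364.2700
  age 5: 0.60 × 298 = 178.8000
  age 6: 0.44 × 292 = 128.4800
  age 7: 0.38 × 247 = 93.8600
  age 8: 0.35 × 204 = 71.4000
  age 9: 0.27 × 306 = 82.6200
  age 10: 0.24 × 329 = 78.9600
R₀ = 364.2700 + 178.8000 + 128.4800 + 93.8600 + 71.4000 + 82.6200 + 78.9600 = 998.3900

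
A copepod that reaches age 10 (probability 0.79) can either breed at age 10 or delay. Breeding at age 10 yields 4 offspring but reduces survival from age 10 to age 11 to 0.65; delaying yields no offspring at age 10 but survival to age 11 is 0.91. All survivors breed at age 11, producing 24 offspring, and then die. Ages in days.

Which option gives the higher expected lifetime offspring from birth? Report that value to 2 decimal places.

17.25

breed at age 10: R₀ = 0.79 × (4 + 0.65 × 24) = 0.79 × 19.6000 = 15.4840
delay to age 11: R₀ = 0.79 × (0.91 × 24) = 0.79 × 21.8400 = 17.2536
Higher: delay to age 11 (17.2536).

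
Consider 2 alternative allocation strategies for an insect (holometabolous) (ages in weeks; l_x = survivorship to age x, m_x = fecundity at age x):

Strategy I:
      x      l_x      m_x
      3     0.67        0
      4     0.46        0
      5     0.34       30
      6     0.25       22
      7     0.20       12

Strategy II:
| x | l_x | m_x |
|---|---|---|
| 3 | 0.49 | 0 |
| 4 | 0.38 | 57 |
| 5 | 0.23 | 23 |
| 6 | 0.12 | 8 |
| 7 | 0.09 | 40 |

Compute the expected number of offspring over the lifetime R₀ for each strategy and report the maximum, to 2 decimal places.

Strategy I: R₀ = 0.67×0 + 0.46×0 + 0.34×30 + 0.25×22 + 0.20×12 = 18.1000
Strategy II: R₀ = 0.49×0 + 0.38×57 + 0.23×23 + 0.12×8 + 0.09×40 = 31.5100
Highest R₀: strategy II with 31.5100.

31.51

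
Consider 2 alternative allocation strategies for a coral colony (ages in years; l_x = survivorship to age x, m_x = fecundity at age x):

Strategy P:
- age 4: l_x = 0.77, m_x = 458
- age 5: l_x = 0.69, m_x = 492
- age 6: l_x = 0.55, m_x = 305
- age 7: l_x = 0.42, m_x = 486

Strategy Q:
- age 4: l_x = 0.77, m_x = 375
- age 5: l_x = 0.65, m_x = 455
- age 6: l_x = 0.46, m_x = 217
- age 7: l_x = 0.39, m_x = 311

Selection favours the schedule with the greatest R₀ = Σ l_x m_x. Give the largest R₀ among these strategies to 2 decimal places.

Strategy P: R₀ = 0.77×458 + 0.69×492 + 0.55×305 + 0.42×486 = 1064.0100
Strategy Q: R₀ = 0.77×375 + 0.65×455 + 0.46×217 + 0.39×311 = 805.6100
Highest R₀: strategy P with 1064.0100.

1064.01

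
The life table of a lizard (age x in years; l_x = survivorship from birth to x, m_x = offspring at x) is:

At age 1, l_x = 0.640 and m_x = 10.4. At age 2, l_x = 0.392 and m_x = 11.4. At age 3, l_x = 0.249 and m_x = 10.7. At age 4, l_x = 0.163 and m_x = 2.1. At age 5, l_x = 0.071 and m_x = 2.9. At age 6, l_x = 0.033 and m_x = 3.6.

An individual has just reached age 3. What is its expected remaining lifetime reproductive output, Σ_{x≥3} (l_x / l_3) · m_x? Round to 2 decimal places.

13.38

l_3 = 0.249. Conditional survival from age 3 to x is l_x / l_3.
  x=3: (0.249/0.249) × 10.7 = 10.7000
  x=4: (0.163/0.249) × 2.1 = 1.3747
  x=5: (0.071/0.249) × 2.9 = 0.8269
  x=6: (0.033/0.249) × 3.6 = 0.4771
Sum = 10.7000 + 1.3747 + 0.8269 + 0.4771 = 13.3787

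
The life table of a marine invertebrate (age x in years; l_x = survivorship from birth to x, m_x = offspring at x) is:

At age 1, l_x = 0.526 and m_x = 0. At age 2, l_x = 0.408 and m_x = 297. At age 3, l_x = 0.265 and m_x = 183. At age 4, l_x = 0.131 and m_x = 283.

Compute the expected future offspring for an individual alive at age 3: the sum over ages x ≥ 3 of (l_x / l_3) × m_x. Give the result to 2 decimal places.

322.90

l_3 = 0.265. Conditional survival from age 3 to x is l_x / l_3.
  x=3: (0.265/0.265) × 183 = 183.0000
  x=4: (0.131/0.265) × 283 = 139.8981
Sum = 183.0000 + 139.8981 = 322.8981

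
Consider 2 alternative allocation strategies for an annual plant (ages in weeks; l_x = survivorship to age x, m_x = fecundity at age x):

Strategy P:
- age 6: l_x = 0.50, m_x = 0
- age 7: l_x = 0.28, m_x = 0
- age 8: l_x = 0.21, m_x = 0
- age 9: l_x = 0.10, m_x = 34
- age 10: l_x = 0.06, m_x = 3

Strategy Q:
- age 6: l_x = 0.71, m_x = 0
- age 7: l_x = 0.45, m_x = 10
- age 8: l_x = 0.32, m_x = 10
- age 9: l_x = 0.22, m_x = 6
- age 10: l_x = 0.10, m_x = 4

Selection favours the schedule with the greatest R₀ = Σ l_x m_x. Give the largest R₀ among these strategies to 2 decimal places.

9.42

Strategy P: R₀ = 0.50×0 + 0.28×0 + 0.21×0 + 0.10×34 + 0.06×3 = 3.5800
Strategy Q: R₀ = 0.71×0 + 0.45×10 + 0.32×10 + 0.22×6 + 0.10×4 = 9.4200
Highest R₀: strategy Q with 9.4200.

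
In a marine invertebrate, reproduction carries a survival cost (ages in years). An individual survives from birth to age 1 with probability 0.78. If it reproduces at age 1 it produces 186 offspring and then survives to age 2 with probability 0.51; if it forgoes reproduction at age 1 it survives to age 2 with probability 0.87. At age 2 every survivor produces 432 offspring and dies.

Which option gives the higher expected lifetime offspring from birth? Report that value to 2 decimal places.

breed at age 1: R₀ = 0.78 × (186 + 0.51 × 432) = 0.78 × 406.3200 = 316.9296
delay to age 2: R₀ = 0.78 × (0.87 × 432) = 0.78 × 375.8400 = 293.1552
Higher: breed at age 1 (316.9296).

316.93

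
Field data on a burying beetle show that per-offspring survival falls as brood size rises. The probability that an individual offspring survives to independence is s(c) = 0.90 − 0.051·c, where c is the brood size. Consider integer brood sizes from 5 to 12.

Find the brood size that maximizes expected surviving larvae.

Expected surviving larvae = c × s(c):
  c=5: 5 × 0.645 = 3.225
  c=6: 6 × 0.594 = 3.564
  c=7: 7 × 0.543 = 3.801
  c=8: 8 × 0.492 = 3.936
  c=9: 9 × 0.441 = 3.969
  c=10: 10 × 0.390 = 3.900
  c=11: 11 × 0.339 = 3.729
  c=12: 12 × 0.288 = 3.456
Maximum at c = 9 (3.969 surviving larvae).

9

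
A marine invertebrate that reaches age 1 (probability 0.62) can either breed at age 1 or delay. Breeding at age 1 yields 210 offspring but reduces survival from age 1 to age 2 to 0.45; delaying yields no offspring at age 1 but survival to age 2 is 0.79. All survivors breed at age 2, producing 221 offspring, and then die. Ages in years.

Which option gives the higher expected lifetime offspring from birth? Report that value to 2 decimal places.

191.86

breed at age 1: R₀ = 0.62 × (210 + 0.45 × 221) = 0.62 × 309.4500 = 191.8590
delay to age 2: R₀ = 0.62 × (0.79 × 221) = 0.62 × 174.5900 = 108.2458
Higher: breed at age 1 (191.8590).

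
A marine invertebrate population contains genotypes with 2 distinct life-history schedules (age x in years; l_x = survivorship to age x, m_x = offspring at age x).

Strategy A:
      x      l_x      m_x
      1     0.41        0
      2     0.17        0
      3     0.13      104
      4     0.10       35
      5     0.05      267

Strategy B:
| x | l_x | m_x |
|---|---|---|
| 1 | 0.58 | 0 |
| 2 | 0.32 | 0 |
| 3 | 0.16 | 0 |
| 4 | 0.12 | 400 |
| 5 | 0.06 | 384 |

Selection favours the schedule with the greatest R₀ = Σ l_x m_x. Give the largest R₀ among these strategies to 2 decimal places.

Strategy A: R₀ = 0.41×0 + 0.17×0 + 0.13×104 + 0.10×35 + 0.05×267 = 30.3700
Strategy B: R₀ = 0.58×0 + 0.32×0 + 0.16×0 + 0.12×400 + 0.06×384 = 71.0400
Highest R₀: strategy B with 71.0400.

71.04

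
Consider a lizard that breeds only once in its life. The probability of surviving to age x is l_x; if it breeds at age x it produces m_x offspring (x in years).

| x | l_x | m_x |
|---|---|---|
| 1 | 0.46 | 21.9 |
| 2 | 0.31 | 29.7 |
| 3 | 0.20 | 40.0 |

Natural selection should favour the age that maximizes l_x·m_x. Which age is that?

1

Expected offspring if breeding at age x = l_x × m_x:
  age 1: 0.46 × 21.9 = 10.074
  age 2: 0.31 × 29.7 = 9.207
  age 3: 0.20 × 40.0 = 8.000
Maximum at age 1 (10.074).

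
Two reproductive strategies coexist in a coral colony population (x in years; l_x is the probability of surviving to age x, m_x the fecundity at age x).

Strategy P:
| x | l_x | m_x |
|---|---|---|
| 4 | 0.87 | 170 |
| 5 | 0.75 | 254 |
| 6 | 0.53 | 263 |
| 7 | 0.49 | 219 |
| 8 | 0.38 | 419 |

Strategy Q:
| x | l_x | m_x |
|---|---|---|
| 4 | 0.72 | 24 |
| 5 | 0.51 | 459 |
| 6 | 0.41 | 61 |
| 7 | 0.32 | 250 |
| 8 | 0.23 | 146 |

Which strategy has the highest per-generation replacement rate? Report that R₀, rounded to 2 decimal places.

Strategy P: R₀ = 0.87×170 + 0.75×254 + 0.53×263 + 0.49×219 + 0.38×419 = 744.3200
Strategy Q: R₀ = 0.72×24 + 0.51×459 + 0.41×61 + 0.32×250 + 0.23×146 = 389.9600
Highest R₀: strategy P with 744.3200.

744.32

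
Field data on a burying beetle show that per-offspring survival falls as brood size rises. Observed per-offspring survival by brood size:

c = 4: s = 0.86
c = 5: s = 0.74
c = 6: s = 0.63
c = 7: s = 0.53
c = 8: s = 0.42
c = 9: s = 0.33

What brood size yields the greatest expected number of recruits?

Expected recruits = c × s(c):
  c=4: 4 × 0.86 = 3.440
  c=5: 5 × 0.74 = 3.700
  c=6: 6 × 0.63 = 3.780
  c=7: 7 × 0.53 = 3.710
  c=8: 8 × 0.42 = 3.360
  c=9: 9 × 0.33 = 2.970
Maximum at c = 6 (3.780 recruits).

6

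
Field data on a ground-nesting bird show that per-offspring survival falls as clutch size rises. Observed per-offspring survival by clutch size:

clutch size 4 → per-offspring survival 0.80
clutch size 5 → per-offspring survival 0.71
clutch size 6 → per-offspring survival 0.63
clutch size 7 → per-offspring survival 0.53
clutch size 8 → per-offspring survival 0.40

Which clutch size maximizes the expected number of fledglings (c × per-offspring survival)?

Expected fledglings = c × s(c):
  c=4: 4 × 0.80 = 3.200
  c=5: 5 × 0.71 = 3.550
  c=6: 6 × 0.63 = 3.780
  c=7: 7 × 0.53 = 3.710
  c=8: 8 × 0.40 = 3.200
Maximum at c = 6 (3.780 fledglings).

6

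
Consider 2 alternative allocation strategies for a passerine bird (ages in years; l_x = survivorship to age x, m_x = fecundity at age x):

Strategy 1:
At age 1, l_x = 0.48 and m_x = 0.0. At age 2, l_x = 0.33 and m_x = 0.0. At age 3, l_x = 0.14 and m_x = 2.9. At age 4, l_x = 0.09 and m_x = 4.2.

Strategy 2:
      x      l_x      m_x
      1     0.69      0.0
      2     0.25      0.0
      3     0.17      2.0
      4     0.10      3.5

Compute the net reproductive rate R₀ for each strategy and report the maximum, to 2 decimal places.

0.78

Strategy 1: R₀ = 0.48×0.0 + 0.33×0.0 + 0.14×2.9 + 0.09×4.2 = 0.7840
Strategy 2: R₀ = 0.69×0.0 + 0.25×0.0 + 0.17×2.0 + 0.10×3.5 = 0.6900
Highest R₀: strategy 1 with 0.7840.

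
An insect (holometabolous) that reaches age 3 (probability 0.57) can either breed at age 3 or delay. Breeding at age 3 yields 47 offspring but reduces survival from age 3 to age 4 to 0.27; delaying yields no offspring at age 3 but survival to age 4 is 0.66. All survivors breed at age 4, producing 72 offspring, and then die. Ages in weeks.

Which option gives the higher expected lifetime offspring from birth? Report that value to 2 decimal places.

37.87

breed at age 3: R₀ = 0.57 × (47 + 0.27 × 72) = 0.57 × 66.4400 = 37.8708
delay to age 4: R₀ = 0.57 × (0.66 × 72) = 0.57 × 47.5200 = 27.0864
Higher: breed at age 3 (37.8708).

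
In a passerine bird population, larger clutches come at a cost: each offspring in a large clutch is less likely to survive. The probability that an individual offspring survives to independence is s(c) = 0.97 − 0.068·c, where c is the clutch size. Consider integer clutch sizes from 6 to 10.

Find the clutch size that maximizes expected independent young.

Expected independent young = c × s(c):
  c=6: 6 × 0.562 = 3.372
  c=7: 7 × 0.494 = 3.458
  c=8: 8 × 0.426 = 3.408
  c=9: 9 × 0.358 = 3.222
  c=10: 10 × 0.290 = 2.900
Maximum at c = 7 (3.458 independent young).

7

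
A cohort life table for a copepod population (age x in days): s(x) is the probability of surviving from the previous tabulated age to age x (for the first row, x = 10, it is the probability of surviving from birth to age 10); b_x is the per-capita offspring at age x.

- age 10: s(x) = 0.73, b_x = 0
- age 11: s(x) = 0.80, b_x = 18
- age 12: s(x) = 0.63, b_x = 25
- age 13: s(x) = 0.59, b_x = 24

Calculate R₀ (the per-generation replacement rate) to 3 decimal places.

24.920

Survivorship from birth: l_x = s_10·s_11·…·s_x.
  l_10 = 0.73000
  l_11 = 0.58400
  l_12 = 0.36792
  l_13 = 0.21707
R₀ = Σ l_x b_x:
  age 10: 0.73000 × 0 = 0.0000
  age 11: 0.58400 × 18 = 10.5120
  age 12: 0.36792 × 25 = 9.1980
  age 13: 0.21707 × 24 = 5.2097
R₀ = 0.0000 + 10.5120 + 9.1980 + 5.2097 = 24.9197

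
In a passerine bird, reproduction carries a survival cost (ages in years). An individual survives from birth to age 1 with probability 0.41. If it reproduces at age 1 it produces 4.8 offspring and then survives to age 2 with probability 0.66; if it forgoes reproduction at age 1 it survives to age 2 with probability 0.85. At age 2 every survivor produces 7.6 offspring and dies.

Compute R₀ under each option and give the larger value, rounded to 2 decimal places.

breed at age 1: R₀ = 0.41 × (4.8 + 0.66 × 7.6) = 0.41 × 9.8160 = 4.0246
delay to age 2: R₀ = 0.41 × (0.85 × 7.6) = 0.41 × 6.4600 = 2.6486
Higher: breed at age 1 (4.0246).

4.02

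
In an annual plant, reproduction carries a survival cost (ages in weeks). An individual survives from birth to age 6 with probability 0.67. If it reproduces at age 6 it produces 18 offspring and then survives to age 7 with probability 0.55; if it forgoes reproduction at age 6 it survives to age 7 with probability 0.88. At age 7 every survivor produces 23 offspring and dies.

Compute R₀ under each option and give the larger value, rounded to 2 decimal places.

20.54

breed at age 6: R₀ = 0.67 × (18 + 0.55 × 23) = 0.67 × 30.6500 = 20.5355
delay to age 7: R₀ = 0.67 × (0.88 × 23) = 0.67 × 20.2400 = 13.5608
Higher: breed at age 6 (20.5355).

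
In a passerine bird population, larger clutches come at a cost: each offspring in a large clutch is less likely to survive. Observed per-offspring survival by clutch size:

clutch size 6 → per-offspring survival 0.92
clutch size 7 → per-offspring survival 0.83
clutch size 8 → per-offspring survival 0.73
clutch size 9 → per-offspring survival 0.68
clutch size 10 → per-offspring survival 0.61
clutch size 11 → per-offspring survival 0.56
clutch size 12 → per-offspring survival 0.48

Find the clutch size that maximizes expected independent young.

11

Expected independent young = c × s(c):
  c=6: 6 × 0.92 = 5.520
  c=7: 7 × 0.83 = 5.810
  c=8: 8 × 0.73 = 5.840
  c=9: 9 × 0.68 = 6.120
  c=10: 10 × 0.61 = 6.100
  c=11: 11 × 0.56 = 6.160
  c=12: 12 × 0.48 = 5.760
Maximum at c = 11 (6.160 independent young).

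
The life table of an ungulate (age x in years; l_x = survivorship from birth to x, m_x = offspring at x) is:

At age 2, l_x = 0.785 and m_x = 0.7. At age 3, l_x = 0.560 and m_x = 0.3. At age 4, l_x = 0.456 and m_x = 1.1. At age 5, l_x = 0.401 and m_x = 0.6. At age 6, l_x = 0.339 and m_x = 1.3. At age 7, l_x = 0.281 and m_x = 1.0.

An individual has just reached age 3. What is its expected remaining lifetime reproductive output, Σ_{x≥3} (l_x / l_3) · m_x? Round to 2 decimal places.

2.91

l_3 = 0.560. Conditional survival from age 3 to x is l_x / l_3.
  x=3: (0.560/0.560) × 0.3 = 0.3000
  x=4: (0.456/0.560) × 1.1 = 0.8957
  x=5: (0.401/0.560) × 0.6 = 0.4296
  x=6: (0.339/0.560) × 1.3 = 0.7870
  x=7: (0.281/0.560) × 1.0 = 0.5018
Sum = 0.3000 + 0.8957 + 0.4296 + 0.7870 + 0.5018 = 2.9141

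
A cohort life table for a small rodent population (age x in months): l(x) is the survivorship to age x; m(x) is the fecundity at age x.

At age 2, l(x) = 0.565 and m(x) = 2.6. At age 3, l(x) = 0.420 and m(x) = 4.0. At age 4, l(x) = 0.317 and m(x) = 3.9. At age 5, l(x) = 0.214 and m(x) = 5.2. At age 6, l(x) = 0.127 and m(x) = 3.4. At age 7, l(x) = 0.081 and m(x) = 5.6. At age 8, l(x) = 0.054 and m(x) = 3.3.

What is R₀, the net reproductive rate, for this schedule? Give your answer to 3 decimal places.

6.562

R₀ = Σ l(x) m(x):
  age 2: 0.565 × 2.6 = 1.4690
  age 3: 0.420 × 4.0 = 1.6800
  age 4: 0.317 × 3.9 = 1.2363
  age 5: 0.214 × 5.2 = 1.1128
  age 6: 0.127 × 3.4 = 0.4318
  age 7: 0.081 × 5.6 = 0.4536
  age 8: 0.054 × 3.3 = 0.1782
R₀ = 1.4690 + 1.6800 + 1.2363 + 1.1128 + 0.4318 + 0.4536 + 0.1782 = 6.5617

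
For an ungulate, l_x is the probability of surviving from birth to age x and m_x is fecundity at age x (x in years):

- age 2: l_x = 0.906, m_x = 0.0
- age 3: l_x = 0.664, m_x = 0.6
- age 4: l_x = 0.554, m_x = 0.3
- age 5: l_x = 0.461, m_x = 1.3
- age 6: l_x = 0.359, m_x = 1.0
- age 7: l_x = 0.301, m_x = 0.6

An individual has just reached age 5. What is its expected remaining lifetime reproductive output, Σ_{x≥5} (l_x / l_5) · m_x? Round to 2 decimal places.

l_5 = 0.461. Conditional survival from age 5 to x is l_x / l_5.
  x=5: (0.461/0.461) × 1.3 = 1.3000
  x=6: (0.359/0.461) × 1.0 = 0.7787
  x=7: (0.301/0.461) × 0.6 = 0.3918
Sum = 1.3000 + 0.7787 + 0.3918 = 2.4705

2.47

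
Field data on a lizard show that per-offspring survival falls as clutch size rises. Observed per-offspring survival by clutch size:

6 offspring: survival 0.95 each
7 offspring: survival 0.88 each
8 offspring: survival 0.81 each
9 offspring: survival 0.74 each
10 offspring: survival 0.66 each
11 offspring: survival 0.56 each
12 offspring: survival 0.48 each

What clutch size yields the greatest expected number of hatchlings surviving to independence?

9

Expected hatchlings surviving to independence = c × s(c):
  c=6: 6 × 0.95 = 5.700
  c=7: 7 × 0.88 = 6.160
  c=8: 8 × 0.81 = 6.480
  c=9: 9 × 0.74 = 6.660
  c=10: 10 × 0.66 = 6.600
  c=11: 11 × 0.56 = 6.160
  c=12: 12 × 0.48 = 5.760
Maximum at c = 9 (6.660 hatchlings surviving to independence).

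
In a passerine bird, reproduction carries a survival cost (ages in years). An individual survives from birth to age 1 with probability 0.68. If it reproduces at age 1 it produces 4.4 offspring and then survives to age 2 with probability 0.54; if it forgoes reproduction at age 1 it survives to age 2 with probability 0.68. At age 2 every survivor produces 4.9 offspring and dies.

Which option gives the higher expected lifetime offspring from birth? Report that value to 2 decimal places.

4.79

breed at age 1: R₀ = 0.68 × (4.4 + 0.54 × 4.9) = 0.68 × 7.0460 = 4.7913
delay to age 2: R₀ = 0.68 × (0.68 × 4.9) = 0.68 × 3.3320 = 2.2658
Higher: breed at age 1 (4.7913).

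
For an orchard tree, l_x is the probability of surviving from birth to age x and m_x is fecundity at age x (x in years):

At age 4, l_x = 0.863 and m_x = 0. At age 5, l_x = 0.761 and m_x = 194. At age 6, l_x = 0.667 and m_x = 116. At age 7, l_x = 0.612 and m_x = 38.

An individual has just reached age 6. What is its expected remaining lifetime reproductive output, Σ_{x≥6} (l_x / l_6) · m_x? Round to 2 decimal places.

150.87

l_6 = 0.667. Conditional survival from age 6 to x is l_x / l_6.
  x=6: (0.667/0.667) × 116 = 116.0000
  x=7: (0.612/0.667) × 38 = 34.8666
Sum = 116.0000 + 34.8666 = 150.8666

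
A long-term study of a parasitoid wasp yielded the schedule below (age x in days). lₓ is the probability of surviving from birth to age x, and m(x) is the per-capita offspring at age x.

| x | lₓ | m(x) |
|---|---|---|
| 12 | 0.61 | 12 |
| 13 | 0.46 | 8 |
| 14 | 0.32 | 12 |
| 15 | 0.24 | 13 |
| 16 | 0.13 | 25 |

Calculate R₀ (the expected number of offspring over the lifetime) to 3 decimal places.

21.210

R₀ = Σ lₓ m(x):
  age 12: 0.61 × 12 = 7.3200
  age 13: 0.46 × 8 = 3.6800
  age 14: 0.32 × 12 = 3.8400
  age 15: 0.24 × 13 = 3.1200
  age 16: 0.13 × 25 = 3.2500
R₀ = 7.3200 + 3.6800 + 3.8400 + 3.1200 + 3.2500 = 21.2100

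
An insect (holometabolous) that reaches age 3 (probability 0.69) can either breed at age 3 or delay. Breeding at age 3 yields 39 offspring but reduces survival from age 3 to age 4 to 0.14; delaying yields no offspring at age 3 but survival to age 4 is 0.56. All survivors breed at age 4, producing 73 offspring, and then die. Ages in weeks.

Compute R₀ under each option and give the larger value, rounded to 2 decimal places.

breed at age 3: R₀ = 0.69 × (39 + 0.14 × 73) = 0.69 × 49.2200 = 33.9618
delay to age 4: R₀ = 0.69 × (0.56 × 73) = 0.69 × 40.8800 = 28.2072
Higher: breed at age 3 (33.9618).

33.96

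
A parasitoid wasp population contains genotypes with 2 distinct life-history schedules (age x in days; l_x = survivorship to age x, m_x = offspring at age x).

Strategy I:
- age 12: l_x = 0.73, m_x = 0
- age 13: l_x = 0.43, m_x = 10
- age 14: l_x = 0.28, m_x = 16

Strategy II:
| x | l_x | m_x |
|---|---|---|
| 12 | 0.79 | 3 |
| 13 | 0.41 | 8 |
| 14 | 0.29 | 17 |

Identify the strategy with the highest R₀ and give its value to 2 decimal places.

Strategy I: R₀ = 0.73×0 + 0.43×10 + 0.28×16 = 8.7800
Strategy II: R₀ = 0.79×3 + 0.41×8 + 0.29×17 = 10.5800
Highest R₀: strategy II with 10.5800.

10.58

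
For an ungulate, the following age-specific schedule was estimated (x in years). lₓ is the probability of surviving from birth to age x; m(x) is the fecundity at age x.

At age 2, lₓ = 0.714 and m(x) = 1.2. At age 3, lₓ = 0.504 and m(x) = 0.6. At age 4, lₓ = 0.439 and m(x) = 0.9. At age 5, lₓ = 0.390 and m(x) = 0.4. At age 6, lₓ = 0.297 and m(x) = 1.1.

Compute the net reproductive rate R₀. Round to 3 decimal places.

R₀ = Σ lₓ m(x):
  age 2: 0.714 × 1.2 = 0.8568
  age 3: 0.504 × 0.6 = 0.3024
  age 4: 0.439 × 0.9 = 0.3951
  age 5: 0.390 × 0.4 = 0.1560
  age 6: 0.297 × 1.1 = 0.3267
R₀ = 0.8568 + 0.3024 + 0.3951 + 0.1560 + 0.3267 = 2.0370

2.037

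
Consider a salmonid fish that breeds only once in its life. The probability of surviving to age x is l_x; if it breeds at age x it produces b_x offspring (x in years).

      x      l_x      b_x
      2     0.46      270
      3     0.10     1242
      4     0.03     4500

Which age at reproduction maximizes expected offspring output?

4

Expected offspring if breeding at age x = l_x × b_x:
  age 2: 0.46 × 270 = 124.200
  age 3: 0.10 × 1242 = 124.200
  age 4: 0.03 × 4500 = 135.000
Maximum at age 4 (135.000).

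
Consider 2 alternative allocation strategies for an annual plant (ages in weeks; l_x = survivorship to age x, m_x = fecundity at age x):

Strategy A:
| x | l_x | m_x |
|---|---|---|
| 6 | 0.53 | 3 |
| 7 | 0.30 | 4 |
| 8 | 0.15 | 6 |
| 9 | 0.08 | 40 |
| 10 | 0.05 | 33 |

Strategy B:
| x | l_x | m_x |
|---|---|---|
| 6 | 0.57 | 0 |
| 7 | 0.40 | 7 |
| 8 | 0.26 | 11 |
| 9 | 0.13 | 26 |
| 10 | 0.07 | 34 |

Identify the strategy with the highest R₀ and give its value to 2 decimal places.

11.42

Strategy A: R₀ = 0.53×3 + 0.30×4 + 0.15×6 + 0.08×40 + 0.05×33 = 8.5400
Strategy B: R₀ = 0.57×0 + 0.40×7 + 0.26×11 + 0.13×26 + 0.07×34 = 11.4200
Highest R₀: strategy B with 11.4200.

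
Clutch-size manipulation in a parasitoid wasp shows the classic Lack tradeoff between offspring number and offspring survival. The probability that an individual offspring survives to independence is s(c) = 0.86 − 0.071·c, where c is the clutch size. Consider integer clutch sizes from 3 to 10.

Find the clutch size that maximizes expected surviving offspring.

6

Expected surviving offspring = c × s(c):
  c=3: 3 × 0.647 = 1.941
  c=4: 4 × 0.576 = 2.304
  c=5: 5 × 0.505 = 2.525
  c=6: 6 × 0.434 = 2.604
  c=7: 7 × 0.363 = 2.541
  c=8: 8 × 0.292 = 2.336
  c=9: 9 × 0.221 = 1.989
  c=10: 10 × 0.150 = 1.500
Maximum at c = 6 (2.604 surviving offspring).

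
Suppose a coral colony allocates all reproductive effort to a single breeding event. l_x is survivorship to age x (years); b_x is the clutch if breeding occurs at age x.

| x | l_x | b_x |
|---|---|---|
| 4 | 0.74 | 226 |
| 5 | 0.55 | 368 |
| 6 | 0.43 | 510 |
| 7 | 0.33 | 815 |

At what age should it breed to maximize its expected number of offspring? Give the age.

7

Expected offspring if breeding at age x = l_x × b_x:
  age 4: 0.74 × 226 = 167.240
  age 5: 0.55 × 368 = 202.400
  age 6: 0.43 × 510 = 219.300
  age 7: 0.33 × 815 = 268.950
Maximum at age 7 (268.950).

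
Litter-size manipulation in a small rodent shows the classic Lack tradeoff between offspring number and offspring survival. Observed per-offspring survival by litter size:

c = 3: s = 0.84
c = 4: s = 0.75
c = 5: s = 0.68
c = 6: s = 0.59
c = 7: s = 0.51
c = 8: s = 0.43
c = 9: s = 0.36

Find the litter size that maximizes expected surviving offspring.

7

Expected surviving offspring = c × s(c):
  c=3: 3 × 0.84 = 2.520
  c=4: 4 × 0.75 = 3.000
  c=5: 5 × 0.68 = 3.400
  c=6: 6 × 0.59 = 3.540
  c=7: 7 × 0.51 = 3.570
  c=8: 8 × 0.43 = 3.440
  c=9: 9 × 0.36 = 3.240
Maximum at c = 7 (3.570 surviving offspring).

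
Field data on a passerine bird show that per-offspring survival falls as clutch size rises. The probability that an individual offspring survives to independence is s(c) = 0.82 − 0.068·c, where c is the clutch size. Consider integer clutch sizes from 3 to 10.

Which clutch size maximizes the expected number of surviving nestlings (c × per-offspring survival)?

6

Expected surviving nestlings = c × s(c):
  c=3: 3 × 0.616 = 1.848
  c=4: 4 × 0.548 = 2.192
  c=5: 5 × 0.480 = 2.400
  c=6: 6 × 0.412 = 2.472
  c=7: 7 × 0.344 = 2.408
  c=8: 8 × 0.276 = 2.208
  c=9: 9 × 0.208 = 1.872
  c=10: 10 × 0.140 = 1.400
Maximum at c = 6 (2.472 surviving nestlings).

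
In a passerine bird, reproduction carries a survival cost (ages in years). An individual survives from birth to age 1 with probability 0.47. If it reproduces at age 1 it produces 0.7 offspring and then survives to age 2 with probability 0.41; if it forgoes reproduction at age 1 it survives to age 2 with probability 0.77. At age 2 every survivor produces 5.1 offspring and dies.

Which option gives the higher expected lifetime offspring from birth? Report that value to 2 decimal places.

1.85

breed at age 1: R₀ = 0.47 × (0.7 + 0.41 × 5.1) = 0.47 × 2.7910 = 1.3118
delay to age 2: R₀ = 0.47 × (0.77 × 5.1) = 0.47 × 3.9270 = 1.8457
Higher: delay to age 2 (1.8457).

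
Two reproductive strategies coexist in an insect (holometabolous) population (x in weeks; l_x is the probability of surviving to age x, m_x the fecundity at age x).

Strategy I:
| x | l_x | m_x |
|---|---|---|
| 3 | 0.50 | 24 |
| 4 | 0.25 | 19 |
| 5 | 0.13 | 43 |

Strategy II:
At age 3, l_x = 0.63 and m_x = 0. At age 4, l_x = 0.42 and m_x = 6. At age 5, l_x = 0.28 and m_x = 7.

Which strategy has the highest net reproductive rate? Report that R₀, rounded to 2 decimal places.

22.34

Strategy I: R₀ = 0.50×24 + 0.25×19 + 0.13×43 = 22.3400
Strategy II: R₀ = 0.63×0 + 0.42×6 + 0.28×7 = 4.4800
Highest R₀: strategy I with 22.3400.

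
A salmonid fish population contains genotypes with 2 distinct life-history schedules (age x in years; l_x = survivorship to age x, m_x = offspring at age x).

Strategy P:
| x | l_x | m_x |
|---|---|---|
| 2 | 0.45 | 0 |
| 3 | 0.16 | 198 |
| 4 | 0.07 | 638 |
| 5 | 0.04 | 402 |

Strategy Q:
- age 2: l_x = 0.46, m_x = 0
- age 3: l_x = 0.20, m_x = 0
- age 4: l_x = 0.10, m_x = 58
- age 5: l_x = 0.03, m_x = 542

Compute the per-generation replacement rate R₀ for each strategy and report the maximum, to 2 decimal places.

Strategy P: R₀ = 0.45×0 + 0.16×198 + 0.07×638 + 0.04×402 = 92.4200
Strategy Q: R₀ = 0.46×0 + 0.20×0 + 0.10×58 + 0.03×542 = 22.0600
Highest R₀: strategy P with 92.4200.

92.42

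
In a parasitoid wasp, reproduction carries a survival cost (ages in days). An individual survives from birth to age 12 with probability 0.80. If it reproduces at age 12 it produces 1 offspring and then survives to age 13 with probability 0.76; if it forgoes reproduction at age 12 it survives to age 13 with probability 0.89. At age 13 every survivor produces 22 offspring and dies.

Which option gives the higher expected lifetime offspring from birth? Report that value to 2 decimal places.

breed at age 12: R₀ = 0.80 × (1 + 0.76 × 22) = 0.80 × 17.7200 = 14.1760
delay to age 13: R₀ = 0.80 × (0.89 × 22) = 0.80 × 19.5800 = 15.6640
Higher: delay to age 13 (15.6640).

15.66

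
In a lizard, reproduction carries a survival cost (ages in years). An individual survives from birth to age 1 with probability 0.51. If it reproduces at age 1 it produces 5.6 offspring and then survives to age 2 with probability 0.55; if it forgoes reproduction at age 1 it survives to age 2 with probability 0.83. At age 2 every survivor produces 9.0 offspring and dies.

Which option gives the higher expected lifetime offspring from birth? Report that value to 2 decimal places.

breed at age 1: R₀ = 0.51 × (5.6 + 0.55 × 9.0) = 0.51 × 10.5500 = 5.3805
delay to age 2: R₀ = 0.51 × (0.83 × 9.0) = 0.51 × 7.4700 = 3.8097
Higher: breed at age 1 (5.3805).

5.38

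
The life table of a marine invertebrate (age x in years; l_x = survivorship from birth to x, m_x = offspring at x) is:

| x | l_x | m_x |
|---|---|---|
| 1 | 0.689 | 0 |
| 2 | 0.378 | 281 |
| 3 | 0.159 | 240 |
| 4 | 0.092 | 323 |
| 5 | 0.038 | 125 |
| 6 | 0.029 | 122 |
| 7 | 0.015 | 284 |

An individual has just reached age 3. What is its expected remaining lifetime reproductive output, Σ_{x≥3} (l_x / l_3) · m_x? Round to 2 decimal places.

l_3 = 0.159. Conditional survival from age 3 to x is l_x / l_3.
  x=3: (0.159/0.159) × 240 = 240.0000
  x=4: (0.092/0.159) × 323 = 186.8931
  x=5: (0.038/0.159) × 125 = 29.8742
  x=6: (0.029/0.159) × 122 = 22.2516
  x=7: (0.015/0.159) × 284 = 26.7925
Sum = 240.0000 + 186.8931 + 29.8742 + 22.2516 + 26.7925 = 505.8113

505.81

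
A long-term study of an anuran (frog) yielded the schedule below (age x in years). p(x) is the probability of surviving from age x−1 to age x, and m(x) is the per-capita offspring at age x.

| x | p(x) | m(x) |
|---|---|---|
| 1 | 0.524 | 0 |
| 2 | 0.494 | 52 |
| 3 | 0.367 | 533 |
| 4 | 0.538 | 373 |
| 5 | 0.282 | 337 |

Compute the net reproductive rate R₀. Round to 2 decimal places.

Survivorship from birth: l_x = p_1·p_2·…·p_x.
  l_1 = 0.52400
  l_2 = 0.25886
  l_3 = 0.09500
  l_4 = 0.05111
  l_5 = 0.01441
R₀ = Σ l_x m(x):
  age 1: 0.52400 × 0 = 0.0000
  age 2: 0.25886 × 52 = 13.4607
  age 3: 0.09500 × 533 = 50.6350
  age 4: 0.05111 × 373 = 19.0640
  age 5: 0.01441 × 337 = 4.8562
R₀ = 0.0000 + 13.4607 + 50.6350 + 19.0640 + 4.8562 = 88.0159

88.02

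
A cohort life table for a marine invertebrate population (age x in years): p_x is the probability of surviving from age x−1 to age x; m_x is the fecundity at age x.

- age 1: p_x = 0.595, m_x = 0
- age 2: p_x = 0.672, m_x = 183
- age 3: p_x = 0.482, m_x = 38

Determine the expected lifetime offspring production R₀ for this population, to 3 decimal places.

Survivorship from birth: l_x = p_1·p_2·…·p_x.
  l_1 = 0.59500
  l_2 = 0.39984
  l_3 = 0.19272
R₀ = Σ l_x m_x:
  age 1: 0.59500 × 0 = 0.0000
  age 2: 0.39984 × 183 = 73.1707
  age 3: 0.19272 × 38 = 7.3234
R₀ = 0.0000 + 73.1707 + 7.3234 = 80.4941

80.494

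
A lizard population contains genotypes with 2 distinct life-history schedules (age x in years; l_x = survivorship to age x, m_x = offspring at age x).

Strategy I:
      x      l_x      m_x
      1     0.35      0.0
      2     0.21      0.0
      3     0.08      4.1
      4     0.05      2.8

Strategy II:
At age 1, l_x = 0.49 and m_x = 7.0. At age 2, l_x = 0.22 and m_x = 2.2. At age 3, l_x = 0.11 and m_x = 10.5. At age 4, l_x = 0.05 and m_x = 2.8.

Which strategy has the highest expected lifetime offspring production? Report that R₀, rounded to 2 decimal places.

5.21

Strategy I: R₀ = 0.35×0.0 + 0.21×0.0 + 0.08×4.1 + 0.05×2.8 = 0.4680
Strategy II: R₀ = 0.49×7.0 + 0.22×2.2 + 0.11×10.5 + 0.05×2.8 = 5.2090
Highest R₀: strategy II with 5.2090.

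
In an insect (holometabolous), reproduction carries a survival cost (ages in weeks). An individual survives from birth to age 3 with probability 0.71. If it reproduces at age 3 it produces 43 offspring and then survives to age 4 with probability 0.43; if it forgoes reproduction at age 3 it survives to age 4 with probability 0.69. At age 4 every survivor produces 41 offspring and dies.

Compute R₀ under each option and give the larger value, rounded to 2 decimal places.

43.05

breed at age 3: R₀ = 0.71 × (43 + 0.43 × 41) = 0.71 × 60.6300 = 43.0473
delay to age 4: R₀ = 0.71 × (0.69 × 41) = 0.71 × 28.2900 = 20.0859
Higher: breed at age 3 (43.0473).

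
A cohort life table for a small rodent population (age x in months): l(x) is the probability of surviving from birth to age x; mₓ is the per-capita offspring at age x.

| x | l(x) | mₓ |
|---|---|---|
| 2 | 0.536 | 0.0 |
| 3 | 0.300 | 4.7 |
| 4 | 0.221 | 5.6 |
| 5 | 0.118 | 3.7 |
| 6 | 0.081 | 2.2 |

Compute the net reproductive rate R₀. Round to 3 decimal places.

3.262

R₀ = Σ l(x) mₓ:
  age 2: 0.536 × 0.0 = 0.0000
  age 3: 0.300 × 4.7 = 1.4100
  age 4: 0.221 × 5.6 = 1.2376
  age 5: 0.118 × 3.7 = 0.4366
  age 6: 0.081 × 2.2 = 0.1782
R₀ = 0.0000 + 1.4100 + 1.2376 + 0.4366 + 0.1782 = 3.2624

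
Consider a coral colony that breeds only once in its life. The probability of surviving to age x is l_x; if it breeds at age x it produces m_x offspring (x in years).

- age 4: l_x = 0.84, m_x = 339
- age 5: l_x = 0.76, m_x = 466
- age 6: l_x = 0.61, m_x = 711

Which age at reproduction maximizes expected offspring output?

6

Expected offspring if breeding at age x = l_x × m_x:
  age 4: 0.84 × 339 = 284.760
  age 5: 0.76 × 466 = 354.160
  age 6: 0.61 × 711 = 433.710
Maximum at age 6 (433.710).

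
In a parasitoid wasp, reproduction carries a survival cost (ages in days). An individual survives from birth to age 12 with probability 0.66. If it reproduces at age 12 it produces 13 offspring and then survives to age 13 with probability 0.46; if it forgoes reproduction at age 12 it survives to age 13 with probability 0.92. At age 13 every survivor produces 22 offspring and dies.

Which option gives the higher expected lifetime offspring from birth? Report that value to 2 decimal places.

15.26

breed at age 12: R₀ = 0.66 × (13 + 0.46 × 22) = 0.66 × 23.1200 = 15.2592
delay to age 13: R₀ = 0.66 × (0.92 × 22) = 0.66 × 20.2400 = 13.3584
Higher: breed at age 12 (15.2592).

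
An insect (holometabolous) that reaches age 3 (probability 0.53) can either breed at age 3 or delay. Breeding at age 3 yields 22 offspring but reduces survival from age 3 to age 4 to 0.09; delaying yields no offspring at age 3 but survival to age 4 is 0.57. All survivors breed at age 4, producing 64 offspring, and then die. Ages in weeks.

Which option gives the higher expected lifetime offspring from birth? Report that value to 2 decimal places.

19.33

breed at age 3: R₀ = 0.53 × (22 + 0.09 × 64) = 0.53 × 27.7600 = 14.7128
delay to age 4: R₀ = 0.53 × (0.57 × 64) = 0.53 × 36.4800 = 19.3344
Higher: delay to age 4 (19.3344).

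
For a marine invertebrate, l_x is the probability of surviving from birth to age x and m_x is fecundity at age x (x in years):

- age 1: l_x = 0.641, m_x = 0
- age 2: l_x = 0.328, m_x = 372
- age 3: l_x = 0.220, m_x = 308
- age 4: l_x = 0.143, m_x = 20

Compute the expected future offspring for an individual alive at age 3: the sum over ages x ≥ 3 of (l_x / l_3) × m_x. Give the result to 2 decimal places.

l_3 = 0.220. Conditional survival from age 3 to x is l_x / l_3.
  x=3: (0.220/0.220) × 308 = 308.0000
  x=4: (0.143/0.220) × 20 = 13.0000
Sum = 308.0000 + 13.0000 = 321.0000

321.00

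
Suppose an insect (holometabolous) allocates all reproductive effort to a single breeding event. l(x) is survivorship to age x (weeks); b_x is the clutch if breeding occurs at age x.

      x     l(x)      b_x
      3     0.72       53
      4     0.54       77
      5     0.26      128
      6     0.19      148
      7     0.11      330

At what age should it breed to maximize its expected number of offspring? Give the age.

Expected offspring if breeding at age x = l(x) × b_x:
  age 3: 0.72 × 53 = 38.160
  age 4: 0.54 × 77 = 41.580
  age 5: 0.26 × 128 = 33.280
  age 6: 0.19 × 148 = 28.120
  age 7: 0.11 × 330 = 36.300
Maximum at age 4 (41.580).

4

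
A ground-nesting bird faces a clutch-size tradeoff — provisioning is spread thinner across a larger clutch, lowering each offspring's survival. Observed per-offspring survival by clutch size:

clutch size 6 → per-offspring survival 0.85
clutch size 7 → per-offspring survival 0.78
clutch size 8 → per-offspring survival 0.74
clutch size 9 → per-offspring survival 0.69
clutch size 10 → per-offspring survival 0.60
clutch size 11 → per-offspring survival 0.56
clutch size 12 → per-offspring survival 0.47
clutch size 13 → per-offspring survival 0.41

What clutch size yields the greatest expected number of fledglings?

9

Expected fledglings = c × s(c):
  c=6: 6 × 0.85 = 5.100
  c=7: 7 × 0.78 = 5.460
  c=8: 8 × 0.74 = 5.920
  c=9: 9 × 0.69 = 6.210
  c=10: 10 × 0.60 = 6.000
  c=11: 11 × 0.56 = 6.160
  c=12: 12 × 0.47 = 5.640
  c=13: 13 × 0.41 = 5.330
Maximum at c = 9 (6.210 fledglings).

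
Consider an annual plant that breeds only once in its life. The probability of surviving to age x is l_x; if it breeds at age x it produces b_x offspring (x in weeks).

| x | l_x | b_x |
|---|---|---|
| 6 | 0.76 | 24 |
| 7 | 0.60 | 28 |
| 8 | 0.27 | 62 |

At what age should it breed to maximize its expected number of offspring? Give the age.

6

Expected offspring if breeding at age x = l_x × b_x:
  age 6: 0.76 × 24 = 18.240
  age 7: 0.60 × 28 = 16.800
  age 8: 0.27 × 62 = 16.740
Maximum at age 6 (18.240).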